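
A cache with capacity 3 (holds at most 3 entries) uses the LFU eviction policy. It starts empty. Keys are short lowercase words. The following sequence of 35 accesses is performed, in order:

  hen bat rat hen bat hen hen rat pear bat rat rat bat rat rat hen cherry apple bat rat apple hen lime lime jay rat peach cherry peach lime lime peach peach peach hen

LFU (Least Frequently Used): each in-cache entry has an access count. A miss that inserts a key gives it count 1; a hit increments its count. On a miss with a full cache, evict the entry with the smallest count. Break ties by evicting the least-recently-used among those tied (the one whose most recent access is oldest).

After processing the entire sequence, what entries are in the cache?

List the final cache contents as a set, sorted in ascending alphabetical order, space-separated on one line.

LFU simulation (capacity=3):
  1. access hen: MISS. Cache: [hen(c=1)]
  2. access bat: MISS. Cache: [hen(c=1) bat(c=1)]
  3. access rat: MISS. Cache: [hen(c=1) bat(c=1) rat(c=1)]
  4. access hen: HIT, count now 2. Cache: [bat(c=1) rat(c=1) hen(c=2)]
  5. access bat: HIT, count now 2. Cache: [rat(c=1) hen(c=2) bat(c=2)]
  6. access hen: HIT, count now 3. Cache: [rat(c=1) bat(c=2) hen(c=3)]
  7. access hen: HIT, count now 4. Cache: [rat(c=1) bat(c=2) hen(c=4)]
  8. access rat: HIT, count now 2. Cache: [bat(c=2) rat(c=2) hen(c=4)]
  9. access pear: MISS, evict bat(c=2). Cache: [pear(c=1) rat(c=2) hen(c=4)]
  10. access bat: MISS, evict pear(c=1). Cache: [bat(c=1) rat(c=2) hen(c=4)]
  11. access rat: HIT, count now 3. Cache: [bat(c=1) rat(c=3) hen(c=4)]
  12. access rat: HIT, count now 4. Cache: [bat(c=1) hen(c=4) rat(c=4)]
  13. access bat: HIT, count now 2. Cache: [bat(c=2) hen(c=4) rat(c=4)]
  14. access rat: HIT, count now 5. Cache: [bat(c=2) hen(c=4) rat(c=5)]
  15. access rat: HIT, count now 6. Cache: [bat(c=2) hen(c=4) rat(c=6)]
  16. access hen: HIT, count now 5. Cache: [bat(c=2) hen(c=5) rat(c=6)]
  17. access cherry: MISS, evict bat(c=2). Cache: [cherry(c=1) hen(c=5) rat(c=6)]
  18. access apple: MISS, evict cherry(c=1). Cache: [apple(c=1) hen(c=5) rat(c=6)]
  19. access bat: MISS, evict apple(c=1). Cache: [bat(c=1) hen(c=5) rat(c=6)]
  20. access rat: HIT, count now 7. Cache: [bat(c=1) hen(c=5) rat(c=7)]
  21. access apple: MISS, evict bat(c=1). Cache: [apple(c=1) hen(c=5) rat(c=7)]
  22. access hen: HIT, count now 6. Cache: [apple(c=1) hen(c=6) rat(c=7)]
  23. access lime: MISS, evict apple(c=1). Cache: [lime(c=1) hen(c=6) rat(c=7)]
  24. access lime: HIT, count now 2. Cache: [lime(c=2) hen(c=6) rat(c=7)]
  25. access jay: MISS, evict lime(c=2). Cache: [jay(c=1) hen(c=6) rat(c=7)]
  26. access rat: HIT, count now 8. Cache: [jay(c=1) hen(c=6) rat(c=8)]
  27. access peach: MISS, evict jay(c=1). Cache: [peach(c=1) hen(c=6) rat(c=8)]
  28. access cherry: MISS, evict peach(c=1). Cache: [cherry(c=1) hen(c=6) rat(c=8)]
  29. access peach: MISS, evict cherry(c=1). Cache: [peach(c=1) hen(c=6) rat(c=8)]
  30. access lime: MISS, evict peach(c=1). Cache: [lime(c=1) hen(c=6) rat(c=8)]
  31. access lime: HIT, count now 2. Cache: [lime(c=2) hen(c=6) rat(c=8)]
  32. access peach: MISS, evict lime(c=2). Cache: [peach(c=1) hen(c=6) rat(c=8)]
  33. access peach: HIT, count now 2. Cache: [peach(c=2) hen(c=6) rat(c=8)]
  34. access peach: HIT, count now 3. Cache: [peach(c=3) hen(c=6) rat(c=8)]
  35. access hen: HIT, count now 7. Cache: [peach(c=3) hen(c=7) rat(c=8)]
Total: 19 hits, 16 misses, 13 evictions

Answer: hen peach rat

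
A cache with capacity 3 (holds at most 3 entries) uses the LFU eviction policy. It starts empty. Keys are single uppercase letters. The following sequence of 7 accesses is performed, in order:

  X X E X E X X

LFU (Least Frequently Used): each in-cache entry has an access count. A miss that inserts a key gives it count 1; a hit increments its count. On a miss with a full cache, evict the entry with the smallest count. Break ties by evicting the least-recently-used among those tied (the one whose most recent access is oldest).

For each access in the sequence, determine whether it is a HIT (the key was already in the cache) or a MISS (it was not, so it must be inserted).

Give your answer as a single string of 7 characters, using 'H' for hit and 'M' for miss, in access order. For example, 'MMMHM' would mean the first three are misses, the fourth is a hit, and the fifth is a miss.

Answer: MHMHHHH

Derivation:
LFU simulation (capacity=3):
  1. access X: MISS. Cache: [X(c=1)]
  2. access X: HIT, count now 2. Cache: [X(c=2)]
  3. access E: MISS. Cache: [E(c=1) X(c=2)]
  4. access X: HIT, count now 3. Cache: [E(c=1) X(c=3)]
  5. access E: HIT, count now 2. Cache: [E(c=2) X(c=3)]
  6. access X: HIT, count now 4. Cache: [E(c=2) X(c=4)]
  7. access X: HIT, count now 5. Cache: [E(c=2) X(c=5)]
Total: 5 hits, 2 misses, 0 evictions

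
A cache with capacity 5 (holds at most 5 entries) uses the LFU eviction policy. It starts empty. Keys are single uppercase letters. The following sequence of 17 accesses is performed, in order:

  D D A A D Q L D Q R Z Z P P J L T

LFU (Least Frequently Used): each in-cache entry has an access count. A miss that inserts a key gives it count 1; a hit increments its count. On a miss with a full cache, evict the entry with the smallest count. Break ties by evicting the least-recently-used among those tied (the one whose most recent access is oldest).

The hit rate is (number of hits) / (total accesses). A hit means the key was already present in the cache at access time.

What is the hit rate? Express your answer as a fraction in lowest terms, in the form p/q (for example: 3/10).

LFU simulation (capacity=5):
  1. access D: MISS. Cache: [D(c=1)]
  2. access D: HIT, count now 2. Cache: [D(c=2)]
  3. access A: MISS. Cache: [A(c=1) D(c=2)]
  4. access A: HIT, count now 2. Cache: [D(c=2) A(c=2)]
  5. access D: HIT, count now 3. Cache: [A(c=2) D(c=3)]
  6. access Q: MISS. Cache: [Q(c=1) A(c=2) D(c=3)]
  7. access L: MISS. Cache: [Q(c=1) L(c=1) A(c=2) D(c=3)]
  8. access D: HIT, count now 4. Cache: [Q(c=1) L(c=1) A(c=2) D(c=4)]
  9. access Q: HIT, count now 2. Cache: [L(c=1) A(c=2) Q(c=2) D(c=4)]
  10. access R: MISS. Cache: [L(c=1) R(c=1) A(c=2) Q(c=2) D(c=4)]
  11. access Z: MISS, evict L(c=1). Cache: [R(c=1) Z(c=1) A(c=2) Q(c=2) D(c=4)]
  12. access Z: HIT, count now 2. Cache: [R(c=1) A(c=2) Q(c=2) Z(c=2) D(c=4)]
  13. access P: MISS, evict R(c=1). Cache: [P(c=1) A(c=2) Q(c=2) Z(c=2) D(c=4)]
  14. access P: HIT, count now 2. Cache: [A(c=2) Q(c=2) Z(c=2) P(c=2) D(c=4)]
  15. access J: MISS, evict A(c=2). Cache: [J(c=1) Q(c=2) Z(c=2) P(c=2) D(c=4)]
  16. access L: MISS, evict J(c=1). Cache: [L(c=1) Q(c=2) Z(c=2) P(c=2) D(c=4)]
  17. access T: MISS, evict L(c=1). Cache: [T(c=1) Q(c=2) Z(c=2) P(c=2) D(c=4)]
Total: 7 hits, 10 misses, 5 evictions

Hit rate = 7/17

Answer: 7/17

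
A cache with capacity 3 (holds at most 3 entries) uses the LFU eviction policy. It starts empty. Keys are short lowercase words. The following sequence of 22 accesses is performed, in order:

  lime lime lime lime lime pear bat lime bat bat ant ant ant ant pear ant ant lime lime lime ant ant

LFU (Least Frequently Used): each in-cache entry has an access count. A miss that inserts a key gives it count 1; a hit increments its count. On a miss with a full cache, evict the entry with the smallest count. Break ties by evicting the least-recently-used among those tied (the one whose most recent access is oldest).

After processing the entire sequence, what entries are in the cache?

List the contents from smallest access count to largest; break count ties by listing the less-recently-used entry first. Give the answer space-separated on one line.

LFU simulation (capacity=3):
  1. access lime: MISS. Cache: [lime(c=1)]
  2. access lime: HIT, count now 2. Cache: [lime(c=2)]
  3. access lime: HIT, count now 3. Cache: [lime(c=3)]
  4. access lime: HIT, count now 4. Cache: [lime(c=4)]
  5. access lime: HIT, count now 5. Cache: [lime(c=5)]
  6. access pear: MISS. Cache: [pear(c=1) lime(c=5)]
  7. access bat: MISS. Cache: [pear(c=1) bat(c=1) lime(c=5)]
  8. access lime: HIT, count now 6. Cache: [pear(c=1) bat(c=1) lime(c=6)]
  9. access bat: HIT, count now 2. Cache: [pear(c=1) bat(c=2) lime(c=6)]
  10. access bat: HIT, count now 3. Cache: [pear(c=1) bat(c=3) lime(c=6)]
  11. access ant: MISS, evict pear(c=1). Cache: [ant(c=1) bat(c=3) lime(c=6)]
  12. access ant: HIT, count now 2. Cache: [ant(c=2) bat(c=3) lime(c=6)]
  13. access ant: HIT, count now 3. Cache: [bat(c=3) ant(c=3) lime(c=6)]
  14. access ant: HIT, count now 4. Cache: [bat(c=3) ant(c=4) lime(c=6)]
  15. access pear: MISS, evict bat(c=3). Cache: [pear(c=1) ant(c=4) lime(c=6)]
  16. access ant: HIT, count now 5. Cache: [pear(c=1) ant(c=5) lime(c=6)]
  17. access ant: HIT, count now 6. Cache: [pear(c=1) lime(c=6) ant(c=6)]
  18. access lime: HIT, count now 7. Cache: [pear(c=1) ant(c=6) lime(c=7)]
  19. access lime: HIT, count now 8. Cache: [pear(c=1) ant(c=6) lime(c=8)]
  20. access lime: HIT, count now 9. Cache: [pear(c=1) ant(c=6) lime(c=9)]
  21. access ant: HIT, count now 7. Cache: [pear(c=1) ant(c=7) lime(c=9)]
  22. access ant: HIT, count now 8. Cache: [pear(c=1) ant(c=8) lime(c=9)]
Total: 17 hits, 5 misses, 2 evictions

Answer: pear ant lime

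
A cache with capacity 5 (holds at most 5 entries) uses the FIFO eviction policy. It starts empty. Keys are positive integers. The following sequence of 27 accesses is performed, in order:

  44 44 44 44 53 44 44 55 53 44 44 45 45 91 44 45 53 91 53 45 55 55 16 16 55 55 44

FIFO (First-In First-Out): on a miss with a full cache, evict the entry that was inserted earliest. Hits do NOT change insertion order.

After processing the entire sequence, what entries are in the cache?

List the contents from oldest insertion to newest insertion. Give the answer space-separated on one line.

Answer: 55 45 91 16 44

Derivation:
FIFO simulation (capacity=5):
  1. access 44: MISS. Cache (old->new): [44]
  2. access 44: HIT. Cache (old->new): [44]
  3. access 44: HIT. Cache (old->new): [44]
  4. access 44: HIT. Cache (old->new): [44]
  5. access 53: MISS. Cache (old->new): [44 53]
  6. access 44: HIT. Cache (old->new): [44 53]
  7. access 44: HIT. Cache (old->new): [44 53]
  8. access 55: MISS. Cache (old->new): [44 53 55]
  9. access 53: HIT. Cache (old->new): [44 53 55]
  10. access 44: HIT. Cache (old->new): [44 53 55]
  11. access 44: HIT. Cache (old->new): [44 53 55]
  12. access 45: MISS. Cache (old->new): [44 53 55 45]
  13. access 45: HIT. Cache (old->new): [44 53 55 45]
  14. access 91: MISS. Cache (old->new): [44 53 55 45 91]
  15. access 44: HIT. Cache (old->new): [44 53 55 45 91]
  16. access 45: HIT. Cache (old->new): [44 53 55 45 91]
  17. access 53: HIT. Cache (old->new): [44 53 55 45 91]
  18. access 91: HIT. Cache (old->new): [44 53 55 45 91]
  19. access 53: HIT. Cache (old->new): [44 53 55 45 91]
  20. access 45: HIT. Cache (old->new): [44 53 55 45 91]
  21. access 55: HIT. Cache (old->new): [44 53 55 45 91]
  22. access 55: HIT. Cache (old->new): [44 53 55 45 91]
  23. access 16: MISS, evict 44. Cache (old->new): [53 55 45 91 16]
  24. access 16: HIT. Cache (old->new): [53 55 45 91 16]
  25. access 55: HIT. Cache (old->new): [53 55 45 91 16]
  26. access 55: HIT. Cache (old->new): [53 55 45 91 16]
  27. access 44: MISS, evict 53. Cache (old->new): [55 45 91 16 44]
Total: 20 hits, 7 misses, 2 evictions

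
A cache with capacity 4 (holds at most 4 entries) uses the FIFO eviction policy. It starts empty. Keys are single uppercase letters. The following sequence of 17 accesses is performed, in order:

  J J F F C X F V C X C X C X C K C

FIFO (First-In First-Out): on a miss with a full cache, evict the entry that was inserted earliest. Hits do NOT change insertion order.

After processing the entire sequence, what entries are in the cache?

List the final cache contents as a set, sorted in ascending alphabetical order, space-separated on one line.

Answer: C K V X

Derivation:
FIFO simulation (capacity=4):
  1. access J: MISS. Cache (old->new): [J]
  2. access J: HIT. Cache (old->new): [J]
  3. access F: MISS. Cache (old->new): [J F]
  4. access F: HIT. Cache (old->new): [J F]
  5. access C: MISS. Cache (old->new): [J F C]
  6. access X: MISS. Cache (old->new): [J F C X]
  7. access F: HIT. Cache (old->new): [J F C X]
  8. access V: MISS, evict J. Cache (old->new): [F C X V]
  9. access C: HIT. Cache (old->new): [F C X V]
  10. access X: HIT. Cache (old->new): [F C X V]
  11. access C: HIT. Cache (old->new): [F C X V]
  12. access X: HIT. Cache (old->new): [F C X V]
  13. access C: HIT. Cache (old->new): [F C X V]
  14. access X: HIT. Cache (old->new): [F C X V]
  15. access C: HIT. Cache (old->new): [F C X V]
  16. access K: MISS, evict F. Cache (old->new): [C X V K]
  17. access C: HIT. Cache (old->new): [C X V K]
Total: 11 hits, 6 misses, 2 evictions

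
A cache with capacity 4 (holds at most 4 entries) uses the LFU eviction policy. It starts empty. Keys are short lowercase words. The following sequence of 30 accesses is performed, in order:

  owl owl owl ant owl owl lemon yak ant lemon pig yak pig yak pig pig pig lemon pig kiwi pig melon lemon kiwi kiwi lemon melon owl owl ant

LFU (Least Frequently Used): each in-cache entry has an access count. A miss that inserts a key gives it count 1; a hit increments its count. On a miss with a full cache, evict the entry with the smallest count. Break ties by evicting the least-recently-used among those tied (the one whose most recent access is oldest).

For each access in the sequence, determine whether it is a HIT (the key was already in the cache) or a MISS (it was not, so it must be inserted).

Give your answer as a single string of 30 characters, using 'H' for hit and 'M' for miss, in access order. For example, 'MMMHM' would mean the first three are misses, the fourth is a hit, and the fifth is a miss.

LFU simulation (capacity=4):
  1. access owl: MISS. Cache: [owl(c=1)]
  2. access owl: HIT, count now 2. Cache: [owl(c=2)]
  3. access owl: HIT, count now 3. Cache: [owl(c=3)]
  4. access ant: MISS. Cache: [ant(c=1) owl(c=3)]
  5. access owl: HIT, count now 4. Cache: [ant(c=1) owl(c=4)]
  6. access owl: HIT, count now 5. Cache: [ant(c=1) owl(c=5)]
  7. access lemon: MISS. Cache: [ant(c=1) lemon(c=1) owl(c=5)]
  8. access yak: MISS. Cache: [ant(c=1) lemon(c=1) yak(c=1) owl(c=5)]
  9. access ant: HIT, count now 2. Cache: [lemon(c=1) yak(c=1) ant(c=2) owl(c=5)]
  10. access lemon: HIT, count now 2. Cache: [yak(c=1) ant(c=2) lemon(c=2) owl(c=5)]
  11. access pig: MISS, evict yak(c=1). Cache: [pig(c=1) ant(c=2) lemon(c=2) owl(c=5)]
  12. access yak: MISS, evict pig(c=1). Cache: [yak(c=1) ant(c=2) lemon(c=2) owl(c=5)]
  13. access pig: MISS, evict yak(c=1). Cache: [pig(c=1) ant(c=2) lemon(c=2) owl(c=5)]
  14. access yak: MISS, evict pig(c=1). Cache: [yak(c=1) ant(c=2) lemon(c=2) owl(c=5)]
  15. access pig: MISS, evict yak(c=1). Cache: [pig(c=1) ant(c=2) lemon(c=2) owl(c=5)]
  16. access pig: HIT, count now 2. Cache: [ant(c=2) lemon(c=2) pig(c=2) owl(c=5)]
  17. access pig: HIT, count now 3. Cache: [ant(c=2) lemon(c=2) pig(c=3) owl(c=5)]
  18. access lemon: HIT, count now 3. Cache: [ant(c=2) pig(c=3) lemon(c=3) owl(c=5)]
  19. access pig: HIT, count now 4. Cache: [ant(c=2) lemon(c=3) pig(c=4) owl(c=5)]
  20. access kiwi: MISS, evict ant(c=2). Cache: [kiwi(c=1) lemon(c=3) pig(c=4) owl(c=5)]
  21. access pig: HIT, count now 5. Cache: [kiwi(c=1) lemon(c=3) owl(c=5) pig(c=5)]
  22. access melon: MISS, evict kiwi(c=1). Cache: [melon(c=1) lemon(c=3) owl(c=5) pig(c=5)]
  23. access lemon: HIT, count now 4. Cache: [melon(c=1) lemon(c=4) owl(c=5) pig(c=5)]
  24. access kiwi: MISS, evict melon(c=1). Cache: [kiwi(c=1) lemon(c=4) owl(c=5) pig(c=5)]
  25. access kiwi: HIT, count now 2. Cache: [kiwi(c=2) lemon(c=4) owl(c=5) pig(c=5)]
  26. access lemon: HIT, count now 5. Cache: [kiwi(c=2) owl(c=5) pig(c=5) lemon(c=5)]
  27. access melon: MISS, evict kiwi(c=2). Cache: [melon(c=1) owl(c=5) pig(c=5) lemon(c=5)]
  28. access owl: HIT, count now 6. Cache: [melon(c=1) pig(c=5) lemon(c=5) owl(c=6)]
  29. access owl: HIT, count now 7. Cache: [melon(c=1) pig(c=5) lemon(c=5) owl(c=7)]
  30. access ant: MISS, evict melon(c=1). Cache: [ant(c=1) pig(c=5) lemon(c=5) owl(c=7)]
Total: 16 hits, 14 misses, 10 evictions

Answer: MHHMHHMMHHMMMMMHHHHMHMHMHHMHHM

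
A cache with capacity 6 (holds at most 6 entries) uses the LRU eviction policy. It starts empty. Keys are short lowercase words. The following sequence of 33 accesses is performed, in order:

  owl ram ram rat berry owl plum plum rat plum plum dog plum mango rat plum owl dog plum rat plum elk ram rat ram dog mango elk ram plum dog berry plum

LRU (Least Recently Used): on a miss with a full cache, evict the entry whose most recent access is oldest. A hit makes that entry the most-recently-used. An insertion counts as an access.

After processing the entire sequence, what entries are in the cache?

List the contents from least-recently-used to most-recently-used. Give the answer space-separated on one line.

Answer: mango elk ram dog berry plum

Derivation:
LRU simulation (capacity=6):
  1. access owl: MISS. Cache (LRU->MRU): [owl]
  2. access ram: MISS. Cache (LRU->MRU): [owl ram]
  3. access ram: HIT. Cache (LRU->MRU): [owl ram]
  4. access rat: MISS. Cache (LRU->MRU): [owl ram rat]
  5. access berry: MISS. Cache (LRU->MRU): [owl ram rat berry]
  6. access owl: HIT. Cache (LRU->MRU): [ram rat berry owl]
  7. access plum: MISS. Cache (LRU->MRU): [ram rat berry owl plum]
  8. access plum: HIT. Cache (LRU->MRU): [ram rat berry owl plum]
  9. access rat: HIT. Cache (LRU->MRU): [ram berry owl plum rat]
  10. access plum: HIT. Cache (LRU->MRU): [ram berry owl rat plum]
  11. access plum: HIT. Cache (LRU->MRU): [ram berry owl rat plum]
  12. access dog: MISS. Cache (LRU->MRU): [ram berry owl rat plum dog]
  13. access plum: HIT. Cache (LRU->MRU): [ram berry owl rat dog plum]
  14. access mango: MISS, evict ram. Cache (LRU->MRU): [berry owl rat dog plum mango]
  15. access rat: HIT. Cache (LRU->MRU): [berry owl dog plum mango rat]
  16. access plum: HIT. Cache (LRU->MRU): [berry owl dog mango rat plum]
  17. access owl: HIT. Cache (LRU->MRU): [berry dog mango rat plum owl]
  18. access dog: HIT. Cache (LRU->MRU): [berry mango rat plum owl dog]
  19. access plum: HIT. Cache (LRU->MRU): [berry mango rat owl dog plum]
  20. access rat: HIT. Cache (LRU->MRU): [berry mango owl dog plum rat]
  21. access plum: HIT. Cache (LRU->MRU): [berry mango owl dog rat plum]
  22. access elk: MISS, evict berry. Cache (LRU->MRU): [mango owl dog rat plum elk]
  23. access ram: MISS, evict mango. Cache (LRU->MRU): [owl dog rat plum elk ram]
  24. access rat: HIT. Cache (LRU->MRU): [owl dog plum elk ram rat]
  25. access ram: HIT. Cache (LRU->MRU): [owl dog plum elk rat ram]
  26. access dog: HIT. Cache (LRU->MRU): [owl plum elk rat ram dog]
  27. access mango: MISS, evict owl. Cache (LRU->MRU): [plum elk rat ram dog mango]
  28. access elk: HIT. Cache (LRU->MRU): [plum rat ram dog mango elk]
  29. access ram: HIT. Cache (LRU->MRU): [plum rat dog mango elk ram]
  30. access plum: HIT. Cache (LRU->MRU): [rat dog mango elk ram plum]
  31. access dog: HIT. Cache (LRU->MRU): [rat mango elk ram plum dog]
  32. access berry: MISS, evict rat. Cache (LRU->MRU): [mango elk ram plum dog berry]
  33. access plum: HIT. Cache (LRU->MRU): [mango elk ram dog berry plum]
Total: 22 hits, 11 misses, 5 evictions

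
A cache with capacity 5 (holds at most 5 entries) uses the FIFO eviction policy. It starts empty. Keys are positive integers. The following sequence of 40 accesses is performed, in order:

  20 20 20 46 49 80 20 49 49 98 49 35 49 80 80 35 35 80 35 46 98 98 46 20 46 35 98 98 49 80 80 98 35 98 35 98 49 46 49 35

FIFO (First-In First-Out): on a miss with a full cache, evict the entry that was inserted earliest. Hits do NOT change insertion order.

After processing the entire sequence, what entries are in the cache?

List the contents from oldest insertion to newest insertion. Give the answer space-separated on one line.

Answer: 46 49 80 98 35

Derivation:
FIFO simulation (capacity=5):
  1. access 20: MISS. Cache (old->new): [20]
  2. access 20: HIT. Cache (old->new): [20]
  3. access 20: HIT. Cache (old->new): [20]
  4. access 46: MISS. Cache (old->new): [20 46]
  5. access 49: MISS. Cache (old->new): [20 46 49]
  6. access 80: MISS. Cache (old->new): [20 46 49 80]
  7. access 20: HIT. Cache (old->new): [20 46 49 80]
  8. access 49: HIT. Cache (old->new): [20 46 49 80]
  9. access 49: HIT. Cache (old->new): [20 46 49 80]
  10. access 98: MISS. Cache (old->new): [20 46 49 80 98]
  11. access 49: HIT. Cache (old->new): [20 46 49 80 98]
  12. access 35: MISS, evict 20. Cache (old->new): [46 49 80 98 35]
  13. access 49: HIT. Cache (old->new): [46 49 80 98 35]
  14. access 80: HIT. Cache (old->new): [46 49 80 98 35]
  15. access 80: HIT. Cache (old->new): [46 49 80 98 35]
  16. access 35: HIT. Cache (old->new): [46 49 80 98 35]
  17. access 35: HIT. Cache (old->new): [46 49 80 98 35]
  18. access 80: HIT. Cache (old->new): [46 49 80 98 35]
  19. access 35: HIT. Cache (old->new): [46 49 80 98 35]
  20. access 46: HIT. Cache (old->new): [46 49 80 98 35]
  21. access 98: HIT. Cache (old->new): [46 49 80 98 35]
  22. access 98: HIT. Cache (old->new): [46 49 80 98 35]
  23. access 46: HIT. Cache (old->new): [46 49 80 98 35]
  24. access 20: MISS, evict 46. Cache (old->new): [49 80 98 35 20]
  25. access 46: MISS, evict 49. Cache (old->new): [80 98 35 20 46]
  26. access 35: HIT. Cache (old->new): [80 98 35 20 46]
  27. access 98: HIT. Cache (old->new): [80 98 35 20 46]
  28. access 98: HIT. Cache (old->new): [80 98 35 20 46]
  29. access 49: MISS, evict 80. Cache (old->new): [98 35 20 46 49]
  30. access 80: MISS, evict 98. Cache (old->new): [35 20 46 49 80]
  31. access 80: HIT. Cache (old->new): [35 20 46 49 80]
  32. access 98: MISS, evict 35. Cache (old->new): [20 46 49 80 98]
  33. access 35: MISS, evict 20. Cache (old->new): [46 49 80 98 35]
  34. access 98: HIT. Cache (old->new): [46 49 80 98 35]
  35. access 35: HIT. Cache (old->new): [46 49 80 98 35]
  36. access 98: HIT. Cache (old->new): [46 49 80 98 35]
  37. access 49: HIT. Cache (old->new): [46 49 80 98 35]
  38. access 46: HIT. Cache (old->new): [46 49 80 98 35]
  39. access 49: HIT. Cache (old->new): [46 49 80 98 35]
  40. access 35: HIT. Cache (old->new): [46 49 80 98 35]
Total: 28 hits, 12 misses, 7 evictions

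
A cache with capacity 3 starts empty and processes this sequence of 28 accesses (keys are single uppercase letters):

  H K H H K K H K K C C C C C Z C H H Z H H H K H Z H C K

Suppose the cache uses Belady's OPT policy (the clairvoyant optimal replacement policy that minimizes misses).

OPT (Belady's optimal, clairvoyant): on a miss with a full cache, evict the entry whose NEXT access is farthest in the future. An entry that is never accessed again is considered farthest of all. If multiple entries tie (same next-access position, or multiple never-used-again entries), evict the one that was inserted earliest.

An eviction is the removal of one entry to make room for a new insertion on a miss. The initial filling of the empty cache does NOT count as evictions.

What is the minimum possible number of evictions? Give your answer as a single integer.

Answer: 3

Derivation:
OPT (Belady) simulation (capacity=3):
  1. access H: MISS. Cache: [H]
  2. access K: MISS. Cache: [H K]
  3. access H: HIT. Next use of H: step 4. Cache: [H K]
  4. access H: HIT. Next use of H: step 7. Cache: [H K]
  5. access K: HIT. Next use of K: step 6. Cache: [H K]
  6. access K: HIT. Next use of K: step 8. Cache: [H K]
  7. access H: HIT. Next use of H: step 17. Cache: [H K]
  8. access K: HIT. Next use of K: step 9. Cache: [H K]
  9. access K: HIT. Next use of K: step 23. Cache: [H K]
  10. access C: MISS. Cache: [H K C]
  11. access C: HIT. Next use of C: step 12. Cache: [H K C]
  12. access C: HIT. Next use of C: step 13. Cache: [H K C]
  13. access C: HIT. Next use of C: step 14. Cache: [H K C]
  14. access C: HIT. Next use of C: step 16. Cache: [H K C]
  15. access Z: MISS, evict K (next use: step 23). Cache: [H C Z]
  16. access C: HIT. Next use of C: step 27. Cache: [H C Z]
  17. access H: HIT. Next use of H: step 18. Cache: [H C Z]
  18. access H: HIT. Next use of H: step 20. Cache: [H C Z]
  19. access Z: HIT. Next use of Z: step 25. Cache: [H C Z]
  20. access H: HIT. Next use of H: step 21. Cache: [H C Z]
  21. access H: HIT. Next use of H: step 22. Cache: [H C Z]
  22. access H: HIT. Next use of H: step 24. Cache: [H C Z]
  23. access K: MISS, evict C (next use: step 27). Cache: [H Z K]
  24. access H: HIT. Next use of H: step 26. Cache: [H Z K]
  25. access Z: HIT. Next use of Z: never. Cache: [H Z K]
  26. access H: HIT. Next use of H: never. Cache: [H Z K]
  27. access C: MISS, evict H (next use: never). Cache: [Z K C]
  28. access K: HIT. Next use of K: never. Cache: [Z K C]
Total: 22 hits, 6 misses, 3 evictions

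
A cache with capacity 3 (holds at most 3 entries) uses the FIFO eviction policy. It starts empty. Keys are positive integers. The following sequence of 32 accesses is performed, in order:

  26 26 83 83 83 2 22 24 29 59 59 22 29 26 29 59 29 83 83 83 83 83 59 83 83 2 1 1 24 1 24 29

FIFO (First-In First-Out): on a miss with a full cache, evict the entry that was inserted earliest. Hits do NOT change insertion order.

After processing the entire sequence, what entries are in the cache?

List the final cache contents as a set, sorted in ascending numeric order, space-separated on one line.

Answer: 1 24 29

Derivation:
FIFO simulation (capacity=3):
  1. access 26: MISS. Cache (old->new): [26]
  2. access 26: HIT. Cache (old->new): [26]
  3. access 83: MISS. Cache (old->new): [26 83]
  4. access 83: HIT. Cache (old->new): [26 83]
  5. access 83: HIT. Cache (old->new): [26 83]
  6. access 2: MISS. Cache (old->new): [26 83 2]
  7. access 22: MISS, evict 26. Cache (old->new): [83 2 22]
  8. access 24: MISS, evict 83. Cache (old->new): [2 22 24]
  9. access 29: MISS, evict 2. Cache (old->new): [22 24 29]
  10. access 59: MISS, evict 22. Cache (old->new): [24 29 59]
  11. access 59: HIT. Cache (old->new): [24 29 59]
  12. access 22: MISS, evict 24. Cache (old->new): [29 59 22]
  13. access 29: HIT. Cache (old->new): [29 59 22]
  14. access 26: MISS, evict 29. Cache (old->new): [59 22 26]
  15. access 29: MISS, evict 59. Cache (old->new): [22 26 29]
  16. access 59: MISS, evict 22. Cache (old->new): [26 29 59]
  17. access 29: HIT. Cache (old->new): [26 29 59]
  18. access 83: MISS, evict 26. Cache (old->new): [29 59 83]
  19. access 83: HIT. Cache (old->new): [29 59 83]
  20. access 83: HIT. Cache (old->new): [29 59 83]
  21. access 83: HIT. Cache (old->new): [29 59 83]
  22. access 83: HIT. Cache (old->new): [29 59 83]
  23. access 59: HIT. Cache (old->new): [29 59 83]
  24. access 83: HIT. Cache (old->new): [29 59 83]
  25. access 83: HIT. Cache (old->new): [29 59 83]
  26. access 2: MISS, evict 29. Cache (old->new): [59 83 2]
  27. access 1: MISS, evict 59. Cache (old->new): [83 2 1]
  28. access 1: HIT. Cache (old->new): [83 2 1]
  29. access 24: MISS, evict 83. Cache (old->new): [2 1 24]
  30. access 1: HIT. Cache (old->new): [2 1 24]
  31. access 24: HIT. Cache (old->new): [2 1 24]
  32. access 29: MISS, evict 2. Cache (old->new): [1 24 29]
Total: 16 hits, 16 misses, 13 evictions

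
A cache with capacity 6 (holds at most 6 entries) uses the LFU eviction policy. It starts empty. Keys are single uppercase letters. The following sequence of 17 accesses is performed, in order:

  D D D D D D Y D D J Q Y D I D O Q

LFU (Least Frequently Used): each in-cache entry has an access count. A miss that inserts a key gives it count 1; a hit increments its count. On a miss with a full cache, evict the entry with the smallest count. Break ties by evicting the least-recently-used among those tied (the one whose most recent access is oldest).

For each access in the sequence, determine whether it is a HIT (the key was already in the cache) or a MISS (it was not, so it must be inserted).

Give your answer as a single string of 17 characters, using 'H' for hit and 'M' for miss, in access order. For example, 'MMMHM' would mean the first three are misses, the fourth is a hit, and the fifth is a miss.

LFU simulation (capacity=6):
  1. access D: MISS. Cache: [D(c=1)]
  2. access D: HIT, count now 2. Cache: [D(c=2)]
  3. access D: HIT, count now 3. Cache: [D(c=3)]
  4. access D: HIT, count now 4. Cache: [D(c=4)]
  5. access D: HIT, count now 5. Cache: [D(c=5)]
  6. access D: HIT, count now 6. Cache: [D(c=6)]
  7. access Y: MISS. Cache: [Y(c=1) D(c=6)]
  8. access D: HIT, count now 7. Cache: [Y(c=1) D(c=7)]
  9. access D: HIT, count now 8. Cache: [Y(c=1) D(c=8)]
  10. access J: MISS. Cache: [Y(c=1) J(c=1) D(c=8)]
  11. access Q: MISS. Cache: [Y(c=1) J(c=1) Q(c=1) D(c=8)]
  12. access Y: HIT, count now 2. Cache: [J(c=1) Q(c=1) Y(c=2) D(c=8)]
  13. access D: HIT, count now 9. Cache: [J(c=1) Q(c=1) Y(c=2) D(c=9)]
  14. access I: MISS. Cache: [J(c=1) Q(c=1) I(c=1) Y(c=2) D(c=9)]
  15. access D: HIT, count now 10. Cache: [J(c=1) Q(c=1) I(c=1) Y(c=2) D(c=10)]
  16. access O: MISS. Cache: [J(c=1) Q(c=1) I(c=1) O(c=1) Y(c=2) D(c=10)]
  17. access Q: HIT, count now 2. Cache: [J(c=1) I(c=1) O(c=1) Y(c=2) Q(c=2) D(c=10)]
Total: 11 hits, 6 misses, 0 evictions

Answer: MHHHHHMHHMMHHMHMH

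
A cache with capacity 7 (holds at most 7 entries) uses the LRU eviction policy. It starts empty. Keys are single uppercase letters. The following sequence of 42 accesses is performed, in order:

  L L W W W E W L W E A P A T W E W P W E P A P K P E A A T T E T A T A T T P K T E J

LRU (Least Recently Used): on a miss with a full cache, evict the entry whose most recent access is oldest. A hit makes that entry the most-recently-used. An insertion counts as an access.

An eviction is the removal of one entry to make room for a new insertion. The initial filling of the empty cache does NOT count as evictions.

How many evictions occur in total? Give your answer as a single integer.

LRU simulation (capacity=7):
  1. access L: MISS. Cache (LRU->MRU): [L]
  2. access L: HIT. Cache (LRU->MRU): [L]
  3. access W: MISS. Cache (LRU->MRU): [L W]
  4. access W: HIT. Cache (LRU->MRU): [L W]
  5. access W: HIT. Cache (LRU->MRU): [L W]
  6. access E: MISS. Cache (LRU->MRU): [L W E]
  7. access W: HIT. Cache (LRU->MRU): [L E W]
  8. access L: HIT. Cache (LRU->MRU): [E W L]
  9. access W: HIT. Cache (LRU->MRU): [E L W]
  10. access E: HIT. Cache (LRU->MRU): [L W E]
  11. access A: MISS. Cache (LRU->MRU): [L W E A]
  12. access P: MISS. Cache (LRU->MRU): [L W E A P]
  13. access A: HIT. Cache (LRU->MRU): [L W E P A]
  14. access T: MISS. Cache (LRU->MRU): [L W E P A T]
  15. access W: HIT. Cache (LRU->MRU): [L E P A T W]
  16. access E: HIT. Cache (LRU->MRU): [L P A T W E]
  17. access W: HIT. Cache (LRU->MRU): [L P A T E W]
  18. access P: HIT. Cache (LRU->MRU): [L A T E W P]
  19. access W: HIT. Cache (LRU->MRU): [L A T E P W]
  20. access E: HIT. Cache (LRU->MRU): [L A T P W E]
  21. access P: HIT. Cache (LRU->MRU): [L A T W E P]
  22. access A: HIT. Cache (LRU->MRU): [L T W E P A]
  23. access P: HIT. Cache (LRU->MRU): [L T W E A P]
  24. access K: MISS. Cache (LRU->MRU): [L T W E A P K]
  25. access P: HIT. Cache (LRU->MRU): [L T W E A K P]
  26. access E: HIT. Cache (LRU->MRU): [L T W A K P E]
  27. access A: HIT. Cache (LRU->MRU): [L T W K P E A]
  28. access A: HIT. Cache (LRU->MRU): [L T W K P E A]
  29. access T: HIT. Cache (LRU->MRU): [L W K P E A T]
  30. access T: HIT. Cache (LRU->MRU): [L W K P E A T]
  31. access E: HIT. Cache (LRU->MRU): [L W K P A T E]
  32. access T: HIT. Cache (LRU->MRU): [L W K P A E T]
  33. access A: HIT. Cache (LRU->MRU): [L W K P E T A]
  34. access T: HIT. Cache (LRU->MRU): [L W K P E A T]
  35. access A: HIT. Cache (LRU->MRU): [L W K P E T A]
  36. access T: HIT. Cache (LRU->MRU): [L W K P E A T]
  37. access T: HIT. Cache (LRU->MRU): [L W K P E A T]
  38. access P: HIT. Cache (LRU->MRU): [L W K E A T P]
  39. access K: HIT. Cache (LRU->MRU): [L W E A T P K]
  40. access T: HIT. Cache (LRU->MRU): [L W E A P K T]
  41. access E: HIT. Cache (LRU->MRU): [L W A P K T E]
  42. access J: MISS, evict L. Cache (LRU->MRU): [W A P K T E J]
Total: 34 hits, 8 misses, 1 evictions

Answer: 1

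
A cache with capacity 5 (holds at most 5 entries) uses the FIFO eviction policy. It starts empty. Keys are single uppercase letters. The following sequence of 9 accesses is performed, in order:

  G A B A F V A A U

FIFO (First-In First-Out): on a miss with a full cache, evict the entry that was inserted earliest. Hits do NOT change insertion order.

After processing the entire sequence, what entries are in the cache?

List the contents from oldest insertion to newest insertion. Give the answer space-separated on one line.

Answer: A B F V U

Derivation:
FIFO simulation (capacity=5):
  1. access G: MISS. Cache (old->new): [G]
  2. access A: MISS. Cache (old->new): [G A]
  3. access B: MISS. Cache (old->new): [G A B]
  4. access A: HIT. Cache (old->new): [G A B]
  5. access F: MISS. Cache (old->new): [G A B F]
  6. access V: MISS. Cache (old->new): [G A B F V]
  7. access A: HIT. Cache (old->new): [G A B F V]
  8. access A: HIT. Cache (old->new): [G A B F V]
  9. access U: MISS, evict G. Cache (old->new): [A B F V U]
Total: 3 hits, 6 misses, 1 evictions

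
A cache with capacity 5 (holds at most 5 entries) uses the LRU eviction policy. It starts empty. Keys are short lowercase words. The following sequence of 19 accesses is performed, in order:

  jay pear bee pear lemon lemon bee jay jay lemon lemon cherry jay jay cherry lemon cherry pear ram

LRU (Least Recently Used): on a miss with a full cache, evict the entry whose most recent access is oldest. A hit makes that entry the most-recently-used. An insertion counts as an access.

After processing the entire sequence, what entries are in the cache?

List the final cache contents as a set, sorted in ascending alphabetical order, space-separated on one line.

LRU simulation (capacity=5):
  1. access jay: MISS. Cache (LRU->MRU): [jay]
  2. access pear: MISS. Cache (LRU->MRU): [jay pear]
  3. access bee: MISS. Cache (LRU->MRU): [jay pear bee]
  4. access pear: HIT. Cache (LRU->MRU): [jay bee pear]
  5. access lemon: MISS. Cache (LRU->MRU): [jay bee pear lemon]
  6. access lemon: HIT. Cache (LRU->MRU): [jay bee pear lemon]
  7. access bee: HIT. Cache (LRU->MRU): [jay pear lemon bee]
  8. access jay: HIT. Cache (LRU->MRU): [pear lemon bee jay]
  9. access jay: HIT. Cache (LRU->MRU): [pear lemon bee jay]
  10. access lemon: HIT. Cache (LRU->MRU): [pear bee jay lemon]
  11. access lemon: HIT. Cache (LRU->MRU): [pear bee jay lemon]
  12. access cherry: MISS. Cache (LRU->MRU): [pear bee jay lemon cherry]
  13. access jay: HIT. Cache (LRU->MRU): [pear bee lemon cherry jay]
  14. access jay: HIT. Cache (LRU->MRU): [pear bee lemon cherry jay]
  15. access cherry: HIT. Cache (LRU->MRU): [pear bee lemon jay cherry]
  16. access lemon: HIT. Cache (LRU->MRU): [pear bee jay cherry lemon]
  17. access cherry: HIT. Cache (LRU->MRU): [pear bee jay lemon cherry]
  18. access pear: HIT. Cache (LRU->MRU): [bee jay lemon cherry pear]
  19. access ram: MISS, evict bee. Cache (LRU->MRU): [jay lemon cherry pear ram]
Total: 13 hits, 6 misses, 1 evictions

Answer: cherry jay lemon pear ram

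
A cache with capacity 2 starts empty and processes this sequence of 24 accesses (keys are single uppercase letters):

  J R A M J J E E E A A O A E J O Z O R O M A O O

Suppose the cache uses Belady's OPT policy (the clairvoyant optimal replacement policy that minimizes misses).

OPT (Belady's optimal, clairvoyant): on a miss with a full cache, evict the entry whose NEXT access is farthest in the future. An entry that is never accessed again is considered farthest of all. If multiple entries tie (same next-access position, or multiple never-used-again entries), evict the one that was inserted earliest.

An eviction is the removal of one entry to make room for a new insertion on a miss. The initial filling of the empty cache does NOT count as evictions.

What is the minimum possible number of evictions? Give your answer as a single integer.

OPT (Belady) simulation (capacity=2):
  1. access J: MISS. Cache: [J]
  2. access R: MISS. Cache: [J R]
  3. access A: MISS, evict R (next use: step 19). Cache: [J A]
  4. access M: MISS, evict A (next use: step 10). Cache: [J M]
  5. access J: HIT. Next use of J: step 6. Cache: [J M]
  6. access J: HIT. Next use of J: step 15. Cache: [J M]
  7. access E: MISS, evict M (next use: step 21). Cache: [J E]
  8. access E: HIT. Next use of E: step 9. Cache: [J E]
  9. access E: HIT. Next use of E: step 14. Cache: [J E]
  10. access A: MISS, evict J (next use: step 15). Cache: [E A]
  11. access A: HIT. Next use of A: step 13. Cache: [E A]
  12. access O: MISS, evict E (next use: step 14). Cache: [A O]
  13. access A: HIT. Next use of A: step 22. Cache: [A O]
  14. access E: MISS, evict A (next use: step 22). Cache: [O E]
  15. access J: MISS, evict E (next use: never). Cache: [O J]
  16. access O: HIT. Next use of O: step 18. Cache: [O J]
  17. access Z: MISS, evict J (next use: never). Cache: [O Z]
  18. access O: HIT. Next use of O: step 20. Cache: [O Z]
  19. access R: MISS, evict Z (next use: never). Cache: [O R]
  20. access O: HIT. Next use of O: step 23. Cache: [O R]
  21. access M: MISS, evict R (next use: never). Cache: [O M]
  22. access A: MISS, evict M (next use: never). Cache: [O A]
  23. access O: HIT. Next use of O: step 24. Cache: [O A]
  24. access O: HIT. Next use of O: never. Cache: [O A]
Total: 11 hits, 13 misses, 11 evictions

Answer: 11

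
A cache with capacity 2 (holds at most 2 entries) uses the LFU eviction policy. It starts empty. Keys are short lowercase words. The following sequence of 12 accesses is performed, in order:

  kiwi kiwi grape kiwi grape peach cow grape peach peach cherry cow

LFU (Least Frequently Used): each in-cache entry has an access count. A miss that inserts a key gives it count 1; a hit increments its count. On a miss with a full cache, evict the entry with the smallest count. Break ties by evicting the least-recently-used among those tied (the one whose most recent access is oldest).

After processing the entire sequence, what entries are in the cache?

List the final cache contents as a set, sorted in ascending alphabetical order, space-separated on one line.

Answer: cow kiwi

Derivation:
LFU simulation (capacity=2):
  1. access kiwi: MISS. Cache: [kiwi(c=1)]
  2. access kiwi: HIT, count now 2. Cache: [kiwi(c=2)]
  3. access grape: MISS. Cache: [grape(c=1) kiwi(c=2)]
  4. access kiwi: HIT, count now 3. Cache: [grape(c=1) kiwi(c=3)]
  5. access grape: HIT, count now 2. Cache: [grape(c=2) kiwi(c=3)]
  6. access peach: MISS, evict grape(c=2). Cache: [peach(c=1) kiwi(c=3)]
  7. access cow: MISS, evict peach(c=1). Cache: [cow(c=1) kiwi(c=3)]
  8. access grape: MISS, evict cow(c=1). Cache: [grape(c=1) kiwi(c=3)]
  9. access peach: MISS, evict grape(c=1). Cache: [peach(c=1) kiwi(c=3)]
  10. access peach: HIT, count now 2. Cache: [peach(c=2) kiwi(c=3)]
  11. access cherry: MISS, evict peach(c=2). Cache: [cherry(c=1) kiwi(c=3)]
  12. access cow: MISS, evict cherry(c=1). Cache: [cow(c=1) kiwi(c=3)]
Total: 4 hits, 8 misses, 6 evictions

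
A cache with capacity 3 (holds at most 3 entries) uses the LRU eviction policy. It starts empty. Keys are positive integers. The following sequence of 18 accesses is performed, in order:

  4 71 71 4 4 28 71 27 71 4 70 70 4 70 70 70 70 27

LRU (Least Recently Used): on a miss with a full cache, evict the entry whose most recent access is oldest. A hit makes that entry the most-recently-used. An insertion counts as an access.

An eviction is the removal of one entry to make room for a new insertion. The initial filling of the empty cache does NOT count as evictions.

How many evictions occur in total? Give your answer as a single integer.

Answer: 4

Derivation:
LRU simulation (capacity=3):
  1. access 4: MISS. Cache (LRU->MRU): [4]
  2. access 71: MISS. Cache (LRU->MRU): [4 71]
  3. access 71: HIT. Cache (LRU->MRU): [4 71]
  4. access 4: HIT. Cache (LRU->MRU): [71 4]
  5. access 4: HIT. Cache (LRU->MRU): [71 4]
  6. access 28: MISS. Cache (LRU->MRU): [71 4 28]
  7. access 71: HIT. Cache (LRU->MRU): [4 28 71]
  8. access 27: MISS, evict 4. Cache (LRU->MRU): [28 71 27]
  9. access 71: HIT. Cache (LRU->MRU): [28 27 71]
  10. access 4: MISS, evict 28. Cache (LRU->MRU): [27 71 4]
  11. access 70: MISS, evict 27. Cache (LRU->MRU): [71 4 70]
  12. access 70: HIT. Cache (LRU->MRU): [71 4 70]
  13. access 4: HIT. Cache (LRU->MRU): [71 70 4]
  14. access 70: HIT. Cache (LRU->MRU): [71 4 70]
  15. access 70: HIT. Cache (LRU->MRU): [71 4 70]
  16. access 70: HIT. Cache (LRU->MRU): [71 4 70]
  17. access 70: HIT. Cache (LRU->MRU): [71 4 70]
  18. access 27: MISS, evict 71. Cache (LRU->MRU): [4 70 27]
Total: 11 hits, 7 misses, 4 evictions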